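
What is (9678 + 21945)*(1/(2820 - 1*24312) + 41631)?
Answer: 9431385306991/7164 ≈ 1.3165e+9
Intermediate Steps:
(9678 + 21945)*(1/(2820 - 1*24312) + 41631) = 31623*(1/(2820 - 24312) + 41631) = 31623*(1/(-21492) + 41631) = 31623*(-1/21492 + 41631) = 31623*(894733451/21492) = 9431385306991/7164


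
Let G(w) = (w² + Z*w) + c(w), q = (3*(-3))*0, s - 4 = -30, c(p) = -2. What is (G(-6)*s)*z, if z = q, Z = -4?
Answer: 0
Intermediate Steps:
s = -26 (s = 4 - 30 = -26)
q = 0 (q = -9*0 = 0)
G(w) = -2 + w² - 4*w (G(w) = (w² - 4*w) - 2 = -2 + w² - 4*w)
z = 0
(G(-6)*s)*z = ((-2 + (-6)² - 4*(-6))*(-26))*0 = ((-2 + 36 + 24)*(-26))*0 = (58*(-26))*0 = -1508*0 = 0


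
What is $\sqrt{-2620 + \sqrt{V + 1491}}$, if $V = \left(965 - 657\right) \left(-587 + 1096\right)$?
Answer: $\sqrt{-2620 + \sqrt{158263}} \approx 47.14 i$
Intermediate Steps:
$V = 156772$ ($V = 308 \cdot 509 = 156772$)
$\sqrt{-2620 + \sqrt{V + 1491}} = \sqrt{-2620 + \sqrt{156772 + 1491}} = \sqrt{-2620 + \sqrt{158263}}$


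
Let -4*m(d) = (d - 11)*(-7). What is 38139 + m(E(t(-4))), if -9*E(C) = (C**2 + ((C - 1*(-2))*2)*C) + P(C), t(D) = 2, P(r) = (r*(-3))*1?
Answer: 1372213/36 ≈ 38117.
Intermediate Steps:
P(r) = -3*r (P(r) = -3*r*1 = -3*r)
E(C) = -C**2/9 + C/3 - C*(4 + 2*C)/9 (E(C) = -((C**2 + ((C - 1*(-2))*2)*C) - 3*C)/9 = -((C**2 + ((C + 2)*2)*C) - 3*C)/9 = -((C**2 + ((2 + C)*2)*C) - 3*C)/9 = -((C**2 + (4 + 2*C)*C) - 3*C)/9 = -((C**2 + C*(4 + 2*C)) - 3*C)/9 = -(C**2 - 3*C + C*(4 + 2*C))/9 = -C**2/9 + C/3 - C*(4 + 2*C)/9)
m(d) = -77/4 + 7*d/4 (m(d) = -(d - 11)*(-7)/4 = -(-11 + d)*(-7)/4 = -(77 - 7*d)/4 = -77/4 + 7*d/4)
38139 + m(E(t(-4))) = 38139 + (-77/4 + 7*((1/9)*2*(-1 - 3*2))/4) = 38139 + (-77/4 + 7*((1/9)*2*(-1 - 6))/4) = 38139 + (-77/4 + 7*((1/9)*2*(-7))/4) = 38139 + (-77/4 + (7/4)*(-14/9)) = 38139 + (-77/4 - 49/18) = 38139 - 791/36 = 1372213/36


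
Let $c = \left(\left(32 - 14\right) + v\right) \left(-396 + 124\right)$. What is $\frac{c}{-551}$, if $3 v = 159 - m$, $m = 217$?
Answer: $- \frac{1088}{1653} \approx -0.6582$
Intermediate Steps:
$v = - \frac{58}{3}$ ($v = \frac{159 - 217}{3} = \frac{1}{3} \left(-58\right) = - \frac{58}{3} \approx -19.333$)
$c = \frac{1088}{3}$ ($c = \left(\left(32 - 14\right) - \frac{58}{3}\right) \left(-396 + 124\right) = \left(18 - \frac{58}{3}\right) \left(-272\right) = \left(- \frac{4}{3}\right) \left(-272\right) = \frac{1088}{3} \approx 362.67$)
$\frac{c}{-551} = \frac{1088}{3 \left(-551\right)} = \frac{1088}{3} \left(- \frac{1}{551}\right) = - \frac{1088}{1653}$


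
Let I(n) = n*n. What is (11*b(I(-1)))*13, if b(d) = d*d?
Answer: 143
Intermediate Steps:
I(n) = n²
b(d) = d²
(11*b(I(-1)))*13 = (11*((-1)²)²)*13 = (11*1²)*13 = (11*1)*13 = 11*13 = 143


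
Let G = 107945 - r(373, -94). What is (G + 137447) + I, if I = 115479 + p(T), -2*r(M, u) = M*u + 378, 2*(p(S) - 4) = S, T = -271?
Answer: 686795/2 ≈ 3.4340e+5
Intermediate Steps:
p(S) = 4 + S/2
r(M, u) = -189 - M*u/2 (r(M, u) = -(M*u + 378)/2 = -(378 + M*u)/2 = -189 - M*u/2)
I = 230695/2 (I = 115479 + (4 + (1/2)*(-271)) = 115479 + (4 - 271/2) = 115479 - 263/2 = 230695/2 ≈ 1.1535e+5)
G = 90603 (G = 107945 - (-189 - 1/2*373*(-94)) = 107945 - (-189 + 17531) = 107945 - 1*17342 = 107945 - 17342 = 90603)
(G + 137447) + I = (90603 + 137447) + 230695/2 = 228050 + 230695/2 = 686795/2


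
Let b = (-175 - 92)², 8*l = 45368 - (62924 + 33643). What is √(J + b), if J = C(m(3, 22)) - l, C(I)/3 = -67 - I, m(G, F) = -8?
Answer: 7*√25310/4 ≈ 278.41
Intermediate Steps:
C(I) = -201 - 3*I (C(I) = 3*(-67 - I) = -201 - 3*I)
l = -51199/8 (l = (45368 - (62924 + 33643))/8 = (45368 - 1*96567)/8 = (45368 - 96567)/8 = (⅛)*(-51199) = -51199/8 ≈ -6399.9)
b = 71289 (b = (-267)² = 71289)
J = 49783/8 (J = (-201 - 3*(-8)) - 1*(-51199/8) = (-201 + 24) + 51199/8 = -177 + 51199/8 = 49783/8 ≈ 6222.9)
√(J + b) = √(49783/8 + 71289) = √(620095/8) = 7*√25310/4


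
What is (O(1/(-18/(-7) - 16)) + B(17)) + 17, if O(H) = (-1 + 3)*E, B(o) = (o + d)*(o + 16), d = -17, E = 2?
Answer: 21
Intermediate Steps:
B(o) = (-17 + o)*(16 + o) (B(o) = (o - 17)*(o + 16) = (-17 + o)*(16 + o))
O(H) = 4 (O(H) = (-1 + 3)*2 = 2*2 = 4)
(O(1/(-18/(-7) - 16)) + B(17)) + 17 = (4 + (-272 + 17² - 1*17)) + 17 = (4 + (-272 + 289 - 17)) + 17 = (4 + 0) + 17 = 4 + 17 = 21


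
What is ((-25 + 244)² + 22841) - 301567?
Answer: -230765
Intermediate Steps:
((-25 + 244)² + 22841) - 301567 = (219² + 22841) - 301567 = (47961 + 22841) - 301567 = 70802 - 301567 = -230765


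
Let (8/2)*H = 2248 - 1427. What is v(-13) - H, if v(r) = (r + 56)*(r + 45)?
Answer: 4683/4 ≈ 1170.8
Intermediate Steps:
v(r) = (45 + r)*(56 + r) (v(r) = (56 + r)*(45 + r) = (45 + r)*(56 + r))
H = 821/4 (H = (2248 - 1427)/4 = (¼)*821 = 821/4 ≈ 205.25)
v(-13) - H = (2520 + (-13)² + 101*(-13)) - 1*821/4 = (2520 + 169 - 1313) - 821/4 = 1376 - 821/4 = 4683/4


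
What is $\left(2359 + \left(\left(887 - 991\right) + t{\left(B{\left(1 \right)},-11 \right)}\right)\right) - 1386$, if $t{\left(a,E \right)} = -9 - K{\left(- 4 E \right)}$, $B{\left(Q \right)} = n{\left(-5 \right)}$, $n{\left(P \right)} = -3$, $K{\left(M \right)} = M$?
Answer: $816$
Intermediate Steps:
$B{\left(Q \right)} = -3$
$t{\left(a,E \right)} = -9 + 4 E$ ($t{\left(a,E \right)} = -9 - - 4 E = -9 + 4 E$)
$\left(2359 + \left(\left(887 - 991\right) + t{\left(B{\left(1 \right)},-11 \right)}\right)\right) - 1386 = \left(2359 + \left(\left(887 - 991\right) + \left(-9 + 4 \left(-11\right)\right)\right)\right) - 1386 = \left(2359 - 157\right) - 1386 = 2202 - 1386 = 816$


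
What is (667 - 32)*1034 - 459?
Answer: 656131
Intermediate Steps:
(667 - 32)*1034 - 459 = 635*1034 - 459 = 656590 - 459 = 656131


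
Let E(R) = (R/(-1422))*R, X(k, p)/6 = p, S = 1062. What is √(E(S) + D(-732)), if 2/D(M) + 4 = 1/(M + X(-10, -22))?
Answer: 3*I*√6577085474606/273103 ≈ 28.172*I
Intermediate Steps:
X(k, p) = 6*p
E(R) = -R²/1422 (E(R) = (R*(-1/1422))*R = (-R/1422)*R = -R²/1422)
D(M) = 2/(-4 + 1/(-132 + M)) (D(M) = 2/(-4 + 1/(M + 6*(-22))) = 2/(-4 + 1/(M - 132)) = 2/(-4 + 1/(-132 + M)))
√(E(S) + D(-732)) = √(-1/1422*1062² + 2*(132 - 1*(-732))/(-529 + 4*(-732))) = √(-1/1422*1127844 + 2*(132 + 732)/(-529 - 2928)) = √(-62658/79 + 2*864/(-3457)) = √(-62658/79 + 2*(-1/3457)*864) = √(-62658/79 - 1728/3457) = √(-216745218/273103) = 3*I*√6577085474606/273103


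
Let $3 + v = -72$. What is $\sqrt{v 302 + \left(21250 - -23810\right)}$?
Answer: $3 \sqrt{2490} \approx 149.7$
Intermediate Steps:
$v = -75$ ($v = -3 - 72 = -75$)
$\sqrt{v 302 + \left(21250 - -23810\right)} = \sqrt{\left(-75\right) 302 + \left(21250 - -23810\right)} = \sqrt{-22650 + \left(21250 + 23810\right)} = \sqrt{-22650 + 45060} = \sqrt{22410} = 3 \sqrt{2490}$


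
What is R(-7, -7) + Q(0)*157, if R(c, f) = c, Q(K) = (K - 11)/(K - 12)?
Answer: 1643/12 ≈ 136.92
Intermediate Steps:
Q(K) = (-11 + K)/(-12 + K)
R(-7, -7) + Q(0)*157 = -7 + ((-11 + 0)/(-12 + 0))*157 = -7 + (-11/(-12))*157 = -7 - 1/12*(-11)*157 = -7 + (11/12)*157 = -7 + 1727/12 = 1643/12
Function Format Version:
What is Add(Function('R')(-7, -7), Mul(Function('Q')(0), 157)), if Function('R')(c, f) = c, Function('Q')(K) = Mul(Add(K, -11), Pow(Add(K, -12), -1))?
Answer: Rational(1643, 12) ≈ 136.92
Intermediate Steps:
Function('Q')(K) = Mul(Pow(Add(-12, K), -1), Add(-11, K)) (Function('Q')(K) = Mul(Add(-11, K), Pow(Add(-12, K), -1)) = Mul(Pow(Add(-12, K), -1), Add(-11, K)))
Add(Function('R')(-7, -7), Mul(Function('Q')(0), 157)) = Add(-7, Mul(Mul(Pow(Add(-12, 0), -1), Add(-11, 0)), 157)) = Add(-7, Mul(Mul(Pow(-12, -1), -11), 157)) = Add(-7, Mul(Mul(Rational(-1, 12), -11), 157)) = Add(-7, Mul(Rational(11, 12), 157)) = Add(-7, Rational(1727, 12)) = Rational(1643, 12)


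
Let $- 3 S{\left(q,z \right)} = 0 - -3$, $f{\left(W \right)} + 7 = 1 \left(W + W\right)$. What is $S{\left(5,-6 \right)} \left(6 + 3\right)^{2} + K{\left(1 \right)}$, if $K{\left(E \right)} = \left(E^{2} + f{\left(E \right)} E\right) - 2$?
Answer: $-87$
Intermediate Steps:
$f{\left(W \right)} = -7 + 2 W$ ($f{\left(W \right)} = -7 + 1 \left(W + W\right) = -7 + 1 \cdot 2 W = -7 + 2 W$)
$K{\left(E \right)} = -2 + E^{2} + E \left(-7 + 2 E\right)$ ($K{\left(E \right)} = \left(E^{2} + \left(-7 + 2 E\right) E\right) - 2 = \left(E^{2} + E \left(-7 + 2 E\right)\right) - 2 = -2 + E^{2} + E \left(-7 + 2 E\right)$)
$S{\left(q,z \right)} = -1$ ($S{\left(q,z \right)} = - \frac{0 - -3}{3} = - \frac{0 + 3}{3} = \left(- \frac{1}{3}\right) 3 = -1$)
$S{\left(5,-6 \right)} \left(6 + 3\right)^{2} + K{\left(1 \right)} = - \left(6 + 3\right)^{2} - \left(9 - 3\right) = - 9^{2} - 6 = \left(-1\right) 81 - 6 = -81 - 6 = -87$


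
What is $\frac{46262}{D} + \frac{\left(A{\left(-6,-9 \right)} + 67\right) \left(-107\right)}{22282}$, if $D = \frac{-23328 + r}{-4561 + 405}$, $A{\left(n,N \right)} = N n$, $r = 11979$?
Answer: $\frac{329530687877}{19452186} \approx 16941.0$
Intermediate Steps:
$D = \frac{11349}{4156}$ ($D = \frac{-23328 + 11979}{-4561 + 405} = - \frac{11349}{-4156} = \left(-11349\right) \left(- \frac{1}{4156}\right) = \frac{11349}{4156} \approx 2.7308$)
$\frac{46262}{D} + \frac{\left(A{\left(-6,-9 \right)} + 67\right) \left(-107\right)}{22282} = \frac{46262}{\frac{11349}{4156}} + \frac{\left(\left(-9\right) \left(-6\right) + 67\right) \left(-107\right)}{22282} = 46262 \cdot \frac{4156}{11349} + \left(54 + 67\right) \left(-107\right) \frac{1}{22282} = \frac{192264872}{11349} + 121 \left(-107\right) \frac{1}{22282} = \frac{192264872}{11349} - \frac{12947}{22282} = \frac{329530687877}{19452186}$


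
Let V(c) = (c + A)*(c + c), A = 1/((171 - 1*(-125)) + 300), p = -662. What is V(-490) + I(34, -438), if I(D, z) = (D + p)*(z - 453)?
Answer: 154922207/149 ≈ 1.0397e+6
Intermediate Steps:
I(D, z) = (-662 + D)*(-453 + z) (I(D, z) = (D - 662)*(z - 453) = (-662 + D)*(-453 + z))
A = 1/596 (A = 1/((171 + 125) + 300) = 1/(296 + 300) = 1/596 ≈ 0.0016779)
V(c) = 2*c*(1/596 + c) (V(c) = (c + 1/596)*(c + c) = (1/596 + c)*(2*c) = 2*c*(1/596 + c))
V(-490) + I(34, -438) = (1/298)*(-490)*(1 + 596*(-490)) + (299886 - 662*(-438) - 453*34 + 34*(-438)) = (1/298)*(-490)*(1 - 292040) + (299886 + 289956 - 15402 - 14892) = (1/298)*(-490)*(-292039) + 559548 = 71549555/149 + 559548 = 154922207/149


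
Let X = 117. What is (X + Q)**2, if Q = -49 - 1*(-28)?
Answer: 9216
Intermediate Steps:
Q = -21 (Q = -49 + 28 = -21)
(X + Q)**2 = (117 - 21)**2 = 96**2 = 9216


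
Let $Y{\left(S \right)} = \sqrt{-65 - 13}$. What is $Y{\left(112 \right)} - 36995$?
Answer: $-36995 + i \sqrt{78} \approx -36995.0 + 8.8318 i$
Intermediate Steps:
$Y{\left(S \right)} = i \sqrt{78}$ ($Y{\left(S \right)} = \sqrt{-78} = i \sqrt{78}$)
$Y{\left(112 \right)} - 36995 = i \sqrt{78} - 36995 = -36995 + i \sqrt{78}$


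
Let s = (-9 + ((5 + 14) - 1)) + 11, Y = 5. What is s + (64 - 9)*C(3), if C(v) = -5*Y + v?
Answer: -1190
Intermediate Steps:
C(v) = -25 + v (C(v) = -5*5 + v = -25 + v)
s = 20 (s = (-9 + (19 - 1)) + 11 = (-9 + 18) + 11 = 9 + 11 = 20)
s + (64 - 9)*C(3) = 20 + (64 - 9)*(-25 + 3) = 20 + 55*(-22) = 20 - 1210 = -1190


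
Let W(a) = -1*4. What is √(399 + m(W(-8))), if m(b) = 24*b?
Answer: √303 ≈ 17.407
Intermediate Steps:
W(a) = -4
√(399 + m(W(-8))) = √(399 + 24*(-4)) = √(399 - 96) = √303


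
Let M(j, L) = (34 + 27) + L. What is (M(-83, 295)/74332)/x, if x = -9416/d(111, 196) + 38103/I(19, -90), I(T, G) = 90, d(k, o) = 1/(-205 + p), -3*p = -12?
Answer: 2670/1055350516523 ≈ 2.5300e-9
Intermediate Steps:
p = 4 (p = -⅓*(-12) = 4)
d(k, o) = -1/201 (d(k, o) = 1/(-205 + 4) = 1/(-201) = -1/201)
M(j, L) = 61 + L
x = 56791181/30 (x = -9416/(-1/201) + 38103/90 = -9416*(-201) + 38103*(1/90) = 1892616 + 12701/30 = 56791181/30 ≈ 1.8930e+6)
(M(-83, 295)/74332)/x = ((61 + 295)/74332)/(56791181/30) = (356*(1/74332))*(30/56791181) = (89/18583)*(30/56791181) = 2670/1055350516523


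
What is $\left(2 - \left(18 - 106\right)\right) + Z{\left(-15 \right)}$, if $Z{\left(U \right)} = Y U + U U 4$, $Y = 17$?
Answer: $735$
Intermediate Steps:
$Z{\left(U \right)} = 4 U^{2} + 17 U$ ($Z{\left(U \right)} = 17 U + U U 4 = 17 U + U^{2} \cdot 4 = 17 U + 4 U^{2} = 4 U^{2} + 17 U$)
$\left(2 - \left(18 - 106\right)\right) + Z{\left(-15 \right)} = \left(2 - \left(18 - 106\right)\right) - 15 \left(17 + 4 \left(-15\right)\right) = \left(2 - -88\right) - 15 \left(17 - 60\right) = \left(2 + 88\right) - -645 = 90 + 645 = 735$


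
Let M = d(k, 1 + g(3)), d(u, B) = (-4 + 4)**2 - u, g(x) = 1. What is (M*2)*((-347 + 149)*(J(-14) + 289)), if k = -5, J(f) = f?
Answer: -544500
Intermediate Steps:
d(u, B) = -u (d(u, B) = 0**2 - u = 0 - u = -u)
M = 5 (M = -1*(-5) = 5)
(M*2)*((-347 + 149)*(J(-14) + 289)) = (5*2)*((-347 + 149)*(-14 + 289)) = 10*(-198*275) = 10*(-54450) = -544500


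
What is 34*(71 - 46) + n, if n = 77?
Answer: 927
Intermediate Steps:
34*(71 - 46) + n = 34*(71 - 46) + 77 = 34*25 + 77 = 850 + 77 = 927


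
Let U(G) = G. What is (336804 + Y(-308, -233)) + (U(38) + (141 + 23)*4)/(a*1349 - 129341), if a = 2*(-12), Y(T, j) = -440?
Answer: 54395776294/161717 ≈ 3.3636e+5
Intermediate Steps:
a = -24
(336804 + Y(-308, -233)) + (U(38) + (141 + 23)*4)/(a*1349 - 129341) = (336804 - 440) + (38 + (141 + 23)*4)/(-24*1349 - 129341) = 336364 + (38 + 164*4)/(-32376 - 129341) = 336364 + (38 + 656)/(-161717) = 336364 + 694*(-1/161717) = 336364 - 694/161717 = 54395776294/161717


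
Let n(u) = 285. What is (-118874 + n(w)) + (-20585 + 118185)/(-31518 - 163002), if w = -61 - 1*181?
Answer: -576700747/4863 ≈ -1.1859e+5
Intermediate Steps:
w = -242 (w = -61 - 181 = -242)
(-118874 + n(w)) + (-20585 + 118185)/(-31518 - 163002) = (-118874 + 285) + (-20585 + 118185)/(-31518 - 163002) = -118589 + 97600/(-194520) = -118589 + 97600*(-1/194520) = -118589 - 2440/4863 = -576700747/4863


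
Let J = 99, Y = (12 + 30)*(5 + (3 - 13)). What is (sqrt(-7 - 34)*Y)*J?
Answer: -20790*I*sqrt(41) ≈ -1.3312e+5*I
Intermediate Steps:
Y = -210 (Y = 42*(5 - 10) = 42*(-5) = -210)
(sqrt(-7 - 34)*Y)*J = (sqrt(-7 - 34)*(-210))*99 = (sqrt(-41)*(-210))*99 = ((I*sqrt(41))*(-210))*99 = -210*I*sqrt(41)*99 = -20790*I*sqrt(41)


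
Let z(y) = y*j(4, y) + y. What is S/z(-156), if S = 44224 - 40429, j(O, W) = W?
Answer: 253/1612 ≈ 0.15695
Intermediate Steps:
z(y) = y + y**2 (z(y) = y*y + y = y**2 + y = y + y**2)
S = 3795
S/z(-156) = 3795/((-156*(1 - 156))) = 3795/((-156*(-155))) = 3795/24180 = 3795*(1/24180) = 253/1612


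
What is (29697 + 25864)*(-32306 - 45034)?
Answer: -4297087740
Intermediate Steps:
(29697 + 25864)*(-32306 - 45034) = 55561*(-77340) = -4297087740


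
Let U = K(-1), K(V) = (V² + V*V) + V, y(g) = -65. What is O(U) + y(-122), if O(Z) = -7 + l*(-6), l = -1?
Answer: -66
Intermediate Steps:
K(V) = V + 2*V² (K(V) = (V² + V²) + V = 2*V² + V = V + 2*V²)
U = 1 (U = -(1 + 2*(-1)) = -(1 - 2) = -1*(-1) = 1)
O(Z) = -1 (O(Z) = -7 - 1*(-6) = -7 + 6 = -1)
O(U) + y(-122) = -1 - 65 = -66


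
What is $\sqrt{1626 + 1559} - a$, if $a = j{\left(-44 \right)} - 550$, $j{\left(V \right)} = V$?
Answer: $594 + 7 \sqrt{65} \approx 650.44$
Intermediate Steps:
$a = -594$ ($a = -44 - 550 = -594$)
$\sqrt{1626 + 1559} - a = \sqrt{1626 + 1559} - -594 = \sqrt{3185} + 594 = 7 \sqrt{65} + 594 = 594 + 7 \sqrt{65}$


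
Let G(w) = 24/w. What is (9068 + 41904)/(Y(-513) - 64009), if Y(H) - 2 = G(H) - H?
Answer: -4358106/5428741 ≈ -0.80278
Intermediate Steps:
Y(H) = 2 - H + 24/H (Y(H) = 2 + (24/H - H) = 2 + (-H + 24/H) = 2 - H + 24/H)
(9068 + 41904)/(Y(-513) - 64009) = (9068 + 41904)/((2 - 1*(-513) + 24/(-513)) - 64009) = 50972/((2 + 513 + 24*(-1/513)) - 64009) = 50972/((2 + 513 - 8/171) - 64009) = 50972/(88057/171 - 64009) = 50972/(-10857482/171) = 50972*(-171/10857482) = -4358106/5428741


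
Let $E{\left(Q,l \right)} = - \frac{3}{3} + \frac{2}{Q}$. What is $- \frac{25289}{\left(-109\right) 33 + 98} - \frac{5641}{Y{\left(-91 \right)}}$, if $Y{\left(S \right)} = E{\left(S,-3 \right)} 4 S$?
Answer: $- \frac{10330351}{1301628} \approx -7.9365$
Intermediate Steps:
$E{\left(Q,l \right)} = -1 + \frac{2}{Q}$ ($E{\left(Q,l \right)} = \left(-3\right) \frac{1}{3} + \frac{2}{Q} = -1 + \frac{2}{Q}$)
$Y{\left(S \right)} = 8 - 4 S$ ($Y{\left(S \right)} = \frac{2 - S}{S} 4 S = \frac{4 \left(2 - S\right)}{S} S = 8 - 4 S$)
$- \frac{25289}{\left(-109\right) 33 + 98} - \frac{5641}{Y{\left(-91 \right)}} = - \frac{25289}{\left(-109\right) 33 + 98} - \frac{5641}{8 - -364} = - \frac{25289}{-3597 + 98} - \frac{5641}{8 + 364} = - \frac{25289}{-3499} - \frac{5641}{372} = \left(-25289\right) \left(- \frac{1}{3499}\right) - \frac{5641}{372} = \frac{25289}{3499} - \frac{5641}{372} = - \frac{10330351}{1301628}$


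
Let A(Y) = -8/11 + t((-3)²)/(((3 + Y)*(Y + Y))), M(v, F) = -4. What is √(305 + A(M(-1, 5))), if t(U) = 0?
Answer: √36817/11 ≈ 17.443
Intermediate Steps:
A(Y) = -8/11 (A(Y) = -8/11 + 0/(((3 + Y)*(Y + Y))) = -8*1/11 + 0/(((3 + Y)*(2*Y))) = -8/11 + 0/((2*Y*(3 + Y))) = -8/11 + 0*(1/(2*Y*(3 + Y))) = -8/11 + 0 = -8/11)
√(305 + A(M(-1, 5))) = √(305 - 8/11) = √(3347/11) = √36817/11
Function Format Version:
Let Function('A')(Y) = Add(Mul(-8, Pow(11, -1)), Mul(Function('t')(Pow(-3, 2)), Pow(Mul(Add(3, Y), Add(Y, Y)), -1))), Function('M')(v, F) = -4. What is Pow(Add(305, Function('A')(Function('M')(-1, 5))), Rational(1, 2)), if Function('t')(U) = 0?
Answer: Mul(Rational(1, 11), Pow(36817, Rational(1, 2))) ≈ 17.443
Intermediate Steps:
Function('A')(Y) = Rational(-8, 11) (Function('A')(Y) = Add(Mul(-8, Pow(11, -1)), Mul(0, Pow(Mul(Add(3, Y), Add(Y, Y)), -1))) = Add(Mul(-8, Rational(1, 11)), Mul(0, Pow(Mul(Add(3, Y), Mul(2, Y)), -1))) = Add(Rational(-8, 11), Mul(0, Pow(Mul(2, Y, Add(3, Y)), -1))) = Add(Rational(-8, 11), Mul(0, Mul(Rational(1, 2), Pow(Y, -1), Pow(Add(3, Y), -1)))) = Add(Rational(-8, 11), 0) = Rational(-8, 11))
Pow(Add(305, Function('A')(Function('M')(-1, 5))), Rational(1, 2)) = Pow(Add(305, Rational(-8, 11)), Rational(1, 2)) = Pow(Rational(3347, 11), Rational(1, 2)) = Mul(Rational(1, 11), Pow(36817, Rational(1, 2)))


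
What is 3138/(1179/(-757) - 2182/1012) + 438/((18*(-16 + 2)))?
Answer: -50587243085/59743362 ≈ -846.74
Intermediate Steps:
3138/(1179/(-757) - 2182/1012) + 438/((18*(-16 + 2))) = 3138/(1179*(-1/757) - 2182*1/1012) + 438/((18*(-14))) = 3138/(-1179/757 - 1091/506) + 438/(-252) = 3138/(-1422461/383042) + 438*(-1/252) = 3138*(-383042/1422461) - 73/42 = -1201985796/1422461 - 73/42 = -50587243085/59743362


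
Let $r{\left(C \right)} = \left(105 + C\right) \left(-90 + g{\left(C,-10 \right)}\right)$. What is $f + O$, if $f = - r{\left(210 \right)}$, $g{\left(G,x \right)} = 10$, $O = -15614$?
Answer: $9586$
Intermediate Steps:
$r{\left(C \right)} = -8400 - 80 C$ ($r{\left(C \right)} = \left(105 + C\right) \left(-90 + 10\right) = \left(105 + C\right) \left(-80\right) = -8400 - 80 C$)
$f = 25200$ ($f = - (-8400 - 16800) = \left(-1\right) \left(-25200\right) = 25200$)
$f + O = 25200 - 15614 = 9586$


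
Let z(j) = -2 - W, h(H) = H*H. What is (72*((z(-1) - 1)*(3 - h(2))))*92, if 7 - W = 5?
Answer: 33120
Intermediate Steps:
h(H) = H²
W = 2 (W = 7 - 1*5 = 7 - 5 = 2)
z(j) = -4 (z(j) = -2 - 1*2 = -2 - 2 = -4)
(72*((z(-1) - 1)*(3 - h(2))))*92 = (72*((-4 - 1)*(3 - 1*2²)))*92 = (72*(-5*(3 - 1*4)))*92 = (72*(-5*(3 - 4)))*92 = (72*(-5*(-1)))*92 = (72*5)*92 = 360*92 = 33120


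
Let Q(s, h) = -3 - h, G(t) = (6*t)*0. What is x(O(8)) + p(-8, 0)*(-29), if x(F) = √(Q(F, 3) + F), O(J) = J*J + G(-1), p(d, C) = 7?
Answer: -203 + √58 ≈ -195.38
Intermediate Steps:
G(t) = 0
O(J) = J² (O(J) = J*J + 0 = J² + 0 = J²)
x(F) = √(-6 + F) (x(F) = √((-3 - 1*3) + F) = √((-3 - 3) + F) = √(-6 + F))
x(O(8)) + p(-8, 0)*(-29) = √(-6 + 8²) + 7*(-29) = √(-6 + 64) - 203 = √58 - 203 = -203 + √58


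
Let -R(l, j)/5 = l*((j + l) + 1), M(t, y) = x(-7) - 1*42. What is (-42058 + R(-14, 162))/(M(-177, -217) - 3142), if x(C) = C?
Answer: 31628/3191 ≈ 9.9116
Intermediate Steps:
M(t, y) = -49 (M(t, y) = -7 - 1*42 = -7 - 42 = -49)
R(l, j) = -5*l*(1 + j + l) (R(l, j) = -5*l*((j + l) + 1) = -5*l*(1 + j + l))
(-42058 + R(-14, 162))/(M(-177, -217) - 3142) = (-42058 - 5*(-14)*(1 + 162 - 14))/(-49 - 3142) = (-42058 - 5*(-14)*149)/(-3191) = (-42058 + 10430)*(-1/3191) = -31628*(-1/3191) = 31628/3191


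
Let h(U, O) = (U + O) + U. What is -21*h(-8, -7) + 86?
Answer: 569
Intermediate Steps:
h(U, O) = O + 2*U (h(U, O) = (O + U) + U = O + 2*U)
-21*h(-8, -7) + 86 = -21*(-7 + 2*(-8)) + 86 = -21*(-7 - 16) + 86 = -21*(-23) + 86 = 483 + 86 = 569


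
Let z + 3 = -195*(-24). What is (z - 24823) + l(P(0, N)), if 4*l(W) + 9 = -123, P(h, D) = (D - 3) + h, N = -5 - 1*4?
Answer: -20179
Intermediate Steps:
N = -9 (N = -5 - 4 = -9)
z = 4677 (z = -3 - 195*(-24) = -3 + 4680 = 4677)
P(h, D) = -3 + D + h (P(h, D) = (-3 + D) + h = -3 + D + h)
l(W) = -33 (l(W) = -9/4 + (1/4)*(-123) = -9/4 - 123/4 = -33)
(z - 24823) + l(P(0, N)) = (4677 - 24823) - 33 = -20146 - 33 = -20179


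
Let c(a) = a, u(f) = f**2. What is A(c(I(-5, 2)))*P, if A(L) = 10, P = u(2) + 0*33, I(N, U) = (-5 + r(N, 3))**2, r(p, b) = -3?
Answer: 40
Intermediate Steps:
I(N, U) = 64 (I(N, U) = (-5 - 3)**2 = (-8)**2 = 64)
P = 4 (P = 2**2 + 0*33 = 4 + 0 = 4)
A(c(I(-5, 2)))*P = 10*4 = 40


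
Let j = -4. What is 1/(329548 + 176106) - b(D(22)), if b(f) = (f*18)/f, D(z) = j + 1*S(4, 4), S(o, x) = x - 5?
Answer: -9101771/505654 ≈ -18.000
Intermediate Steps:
S(o, x) = -5 + x
D(z) = -5 (D(z) = -4 + 1*(-5 + 4) = -4 + 1*(-1) = -4 - 1 = -5)
b(f) = 18 (b(f) = (18*f)/f = 18)
1/(329548 + 176106) - b(D(22)) = 1/(329548 + 176106) - 1*18 = 1/505654 - 18 = -9101771/505654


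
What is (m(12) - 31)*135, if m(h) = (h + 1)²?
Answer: 18630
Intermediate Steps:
m(h) = (1 + h)²
(m(12) - 31)*135 = ((1 + 12)² - 31)*135 = (13² - 31)*135 = (169 - 31)*135 = 138*135 = 18630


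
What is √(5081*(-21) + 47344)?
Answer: I*√59357 ≈ 243.63*I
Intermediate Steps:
√(5081*(-21) + 47344) = √(-106701 + 47344) = √(-59357) = I*√59357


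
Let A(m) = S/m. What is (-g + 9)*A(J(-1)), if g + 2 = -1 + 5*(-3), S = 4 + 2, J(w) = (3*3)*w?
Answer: -18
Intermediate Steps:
J(w) = 9*w
S = 6
A(m) = 6/m
g = -18 (g = -2 + (-1 + 5*(-3)) = -2 + (-1 - 15) = -2 - 16 = -18)
(-g + 9)*A(J(-1)) = (-1*(-18) + 9)*(6/((9*(-1)))) = (18 + 9)*(6/(-9)) = 27*(6*(-⅑)) = 27*(-⅔) = -18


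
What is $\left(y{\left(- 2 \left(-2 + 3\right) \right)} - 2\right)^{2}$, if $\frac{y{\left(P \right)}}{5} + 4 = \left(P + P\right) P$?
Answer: $324$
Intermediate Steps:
$y{\left(P \right)} = -20 + 10 P^{2}$ ($y{\left(P \right)} = -20 + 5 \left(P + P\right) P = -20 + 5 \cdot 2 P P = -20 + 5 \cdot 2 P^{2} = -20 + 10 P^{2}$)
$\left(y{\left(- 2 \left(-2 + 3\right) \right)} - 2\right)^{2} = \left(\left(-20 + 10 \left(- 2 \left(-2 + 3\right)\right)^{2}\right) - 2\right)^{2} = \left(\left(-20 + 10 \left(\left(-2\right) 1\right)^{2}\right) - 2\right)^{2} = \left(\left(-20 + 10 \left(-2\right)^{2}\right) - 2\right)^{2} = \left(\left(-20 + 10 \cdot 4\right) - 2\right)^{2} = \left(\left(-20 + 40\right) - 2\right)^{2} = \left(20 - 2\right)^{2} = 18^{2} = 324$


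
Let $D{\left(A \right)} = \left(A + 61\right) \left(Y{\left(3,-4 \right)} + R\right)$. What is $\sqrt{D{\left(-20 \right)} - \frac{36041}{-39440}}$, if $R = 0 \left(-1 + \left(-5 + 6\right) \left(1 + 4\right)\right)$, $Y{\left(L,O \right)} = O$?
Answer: $\frac{i \sqrt{15855173335}}{9860} \approx 12.771 i$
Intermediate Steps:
$R = 0$ ($R = 0 \left(-1 + 1 \cdot 5\right) = 0 \left(-1 + 5\right) = 0 \cdot 4 = 0$)
$D{\left(A \right)} = -244 - 4 A$ ($D{\left(A \right)} = \left(A + 61\right) \left(-4 + 0\right) = \left(61 + A\right) \left(-4\right) = -244 - 4 A$)
$\sqrt{D{\left(-20 \right)} - \frac{36041}{-39440}} = \sqrt{\left(-244 - -80\right) - \frac{36041}{-39440}} = \sqrt{\left(-244 + 80\right) - - \frac{36041}{39440}} = \sqrt{-164 + \frac{36041}{39440}} = \sqrt{- \frac{6432119}{39440}} = \frac{i \sqrt{15855173335}}{9860}$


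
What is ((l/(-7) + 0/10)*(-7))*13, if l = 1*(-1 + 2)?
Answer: 13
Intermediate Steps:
l = 1 (l = 1*1 = 1)
((l/(-7) + 0/10)*(-7))*13 = ((1/(-7) + 0/10)*(-7))*13 = ((1*(-⅐) + 0*(⅒))*(-7))*13 = ((-⅐ + 0)*(-7))*13 = -⅐*(-7)*13 = 1*13 = 13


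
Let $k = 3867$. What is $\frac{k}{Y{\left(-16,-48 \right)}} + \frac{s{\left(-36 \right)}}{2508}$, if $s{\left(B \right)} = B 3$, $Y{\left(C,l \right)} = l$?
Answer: $- \frac{269545}{3344} \approx -80.606$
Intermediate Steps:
$s{\left(B \right)} = 3 B$
$\frac{k}{Y{\left(-16,-48 \right)}} + \frac{s{\left(-36 \right)}}{2508} = \frac{3867}{-48} + \frac{3 \left(-36\right)}{2508} = 3867 \left(- \frac{1}{48}\right) - \frac{9}{209} = - \frac{1289}{16} - \frac{9}{209} = - \frac{269545}{3344}$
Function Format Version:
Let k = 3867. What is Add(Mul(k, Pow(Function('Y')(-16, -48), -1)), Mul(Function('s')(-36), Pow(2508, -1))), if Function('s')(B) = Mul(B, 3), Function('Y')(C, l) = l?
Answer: Rational(-269545, 3344) ≈ -80.606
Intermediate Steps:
Function('s')(B) = Mul(3, B)
Add(Mul(k, Pow(Function('Y')(-16, -48), -1)), Mul(Function('s')(-36), Pow(2508, -1))) = Add(Mul(3867, Pow(-48, -1)), Mul(Mul(3, -36), Pow(2508, -1))) = Add(Mul(3867, Rational(-1, 48)), Mul(-108, Rational(1, 2508))) = Add(Rational(-1289, 16), Rational(-9, 209)) = Rational(-269545, 3344)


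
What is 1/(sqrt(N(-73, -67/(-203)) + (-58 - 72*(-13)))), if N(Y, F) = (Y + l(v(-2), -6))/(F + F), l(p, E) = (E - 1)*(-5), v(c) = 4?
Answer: sqrt(3682923)/54969 ≈ 0.034912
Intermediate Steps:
l(p, E) = 5 - 5*E (l(p, E) = (-1 + E)*(-5) = 5 - 5*E)
N(Y, F) = (35 + Y)/(2*F) (N(Y, F) = (Y + (5 - 5*(-6)))/(F + F) = (Y + (5 + 30))/((2*F)) = (Y + 35)*(1/(2*F)) = (35 + Y)*(1/(2*F)) = (35 + Y)/(2*F))
1/(sqrt(N(-73, -67/(-203)) + (-58 - 72*(-13)))) = 1/(sqrt((35 - 73)/(2*((-67/(-203)))) + (-58 - 72*(-13)))) = 1/(sqrt((1/2)*(-38)/(-67*(-1/203)) + (-58 + 936))) = 1/(sqrt((1/2)*(-38)/(67/203) + 878)) = 1/(sqrt((1/2)*(203/67)*(-38) + 878)) = 1/(sqrt(-3857/67 + 878)) = 1/(sqrt(54969/67)) = 1/(sqrt(3682923)/67) = sqrt(3682923)/54969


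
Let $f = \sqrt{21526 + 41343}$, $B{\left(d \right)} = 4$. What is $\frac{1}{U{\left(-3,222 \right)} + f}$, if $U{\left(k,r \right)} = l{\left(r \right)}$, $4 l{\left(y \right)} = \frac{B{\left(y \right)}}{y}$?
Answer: $- \frac{222}{3098435795} + \frac{49284 \sqrt{62869}}{3098435795} \approx 0.0039882$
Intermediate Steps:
$l{\left(y \right)} = \frac{1}{y}$ ($l{\left(y \right)} = \frac{4 \frac{1}{y}}{4} = \frac{1}{y}$)
$U{\left(k,r \right)} = \frac{1}{r}$
$f = \sqrt{62869} \approx 250.74$
$\frac{1}{U{\left(-3,222 \right)} + f} = \frac{1}{\frac{1}{222} + \sqrt{62869}}$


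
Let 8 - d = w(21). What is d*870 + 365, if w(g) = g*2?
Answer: -29215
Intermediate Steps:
w(g) = 2*g
d = -34 (d = 8 - 2*21 = 8 - 1*42 = 8 - 42 = -34)
d*870 + 365 = -34*870 + 365 = -29580 + 365 = -29215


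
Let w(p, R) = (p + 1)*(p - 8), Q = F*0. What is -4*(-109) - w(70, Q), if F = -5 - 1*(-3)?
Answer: -3966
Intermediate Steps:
F = -2 (F = -5 + 3 = -2)
Q = 0 (Q = -2*0 = 0)
w(p, R) = (1 + p)*(-8 + p)
-4*(-109) - w(70, Q) = -4*(-109) - (-8 + 70**2 - 7*70) = 436 - (-8 + 4900 - 490) = 436 - 1*4402 = 436 - 4402 = -3966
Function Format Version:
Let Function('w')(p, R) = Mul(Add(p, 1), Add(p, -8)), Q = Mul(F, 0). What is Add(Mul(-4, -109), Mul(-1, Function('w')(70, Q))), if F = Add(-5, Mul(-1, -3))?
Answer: -3966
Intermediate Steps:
F = -2 (F = Add(-5, 3) = -2)
Q = 0 (Q = Mul(-2, 0) = 0)
Function('w')(p, R) = Mul(Add(1, p), Add(-8, p))
Add(Mul(-4, -109), Mul(-1, Function('w')(70, Q))) = Add(Mul(-4, -109), Mul(-1, Add(-8, Pow(70, 2), Mul(-7, 70)))) = Add(436, Mul(-1, Add(-8, 4900, -490))) = Add(436, Mul(-1, 4402)) = Add(436, -4402) = -3966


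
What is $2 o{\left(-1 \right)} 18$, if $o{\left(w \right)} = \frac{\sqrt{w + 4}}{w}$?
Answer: $- 36 \sqrt{3} \approx -62.354$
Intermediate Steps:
$o{\left(w \right)} = \frac{\sqrt{4 + w}}{w}$
$2 o{\left(-1 \right)} 18 = 2 \frac{\sqrt{4 - 1}}{-1} \cdot 18 = 2 \left(- \sqrt{3}\right) 18 = - 2 \sqrt{3} \cdot 18 = - 36 \sqrt{3}$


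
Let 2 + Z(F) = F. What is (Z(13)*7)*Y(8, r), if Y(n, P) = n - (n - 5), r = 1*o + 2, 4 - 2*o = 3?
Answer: 385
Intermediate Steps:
Z(F) = -2 + F
o = 1/2 (o = 2 - 1/2*3 = 2 - 3/2 = 1/2 ≈ 0.50000)
r = 5/2 (r = 1*(1/2) + 2 = 1/2 + 2 = 5/2 ≈ 2.5000)
Y(n, P) = 5 (Y(n, P) = n - (-5 + n) = n + (5 - n) = 5)
(Z(13)*7)*Y(8, r) = ((-2 + 13)*7)*5 = (11*7)*5 = 77*5 = 385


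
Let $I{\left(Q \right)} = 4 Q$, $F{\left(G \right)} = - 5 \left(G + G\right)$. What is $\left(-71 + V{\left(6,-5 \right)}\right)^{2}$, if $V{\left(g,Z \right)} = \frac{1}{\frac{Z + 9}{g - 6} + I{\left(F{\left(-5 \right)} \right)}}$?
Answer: $5041$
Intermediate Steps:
$F{\left(G \right)} = - 10 G$ ($F{\left(G \right)} = - 5 \cdot 2 G = - 10 G$)
$V{\left(g,Z \right)} = \frac{1}{200 + \frac{9 + Z}{-6 + g}}$ ($V{\left(g,Z \right)} = \frac{1}{\frac{Z + 9}{g - 6} + 4 \left(\left(-10\right) \left(-5\right)\right)} = \frac{1}{\frac{9 + Z}{-6 + g} + 4 \cdot 50} = \frac{1}{\frac{9 + Z}{-6 + g} + 200} = \frac{1}{200 + \frac{9 + Z}{-6 + g}}$)
$\left(-71 + V{\left(6,-5 \right)}\right)^{2} = \left(-71 + \frac{-6 + 6}{-1191 - 5 + 200 \cdot 6}\right)^{2} = \left(-71 + \frac{1}{-1191 - 5 + 1200} \cdot 0\right)^{2} = \left(-71 + \frac{1}{4} \cdot 0\right)^{2} = \left(-71 + 0\right)^{2} = \left(-71\right)^{2} = 5041$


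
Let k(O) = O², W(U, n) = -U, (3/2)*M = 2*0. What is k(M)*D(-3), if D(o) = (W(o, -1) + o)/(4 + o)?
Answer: 0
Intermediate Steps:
M = 0 (M = 2*(2*0)/3 = (⅔)*0 = 0)
D(o) = 0 (D(o) = (-o + o)/(4 + o) = 0/(4 + o) = 0)
k(M)*D(-3) = 0²*0 = 0*0 = 0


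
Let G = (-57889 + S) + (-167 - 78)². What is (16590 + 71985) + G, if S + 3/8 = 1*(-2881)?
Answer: 702637/8 ≈ 87830.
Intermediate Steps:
S = -23051/8 (S = -3/8 + 1*(-2881) = -3/8 - 2881 = -23051/8 ≈ -2881.4)
G = -5963/8 (G = (-57889 - 23051/8) + (-167 - 78)² = -486163/8 + (-245)² = -486163/8 + 60025 = -5963/8 ≈ -745.38)
(16590 + 71985) + G = (16590 + 71985) - 5963/8 = 88575 - 5963/8 = 702637/8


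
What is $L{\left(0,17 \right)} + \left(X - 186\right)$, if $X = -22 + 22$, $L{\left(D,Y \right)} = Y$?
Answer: $-169$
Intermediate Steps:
$X = 0$
$L{\left(0,17 \right)} + \left(X - 186\right) = 17 + \left(0 - 186\right) = 17 - 186 = -169$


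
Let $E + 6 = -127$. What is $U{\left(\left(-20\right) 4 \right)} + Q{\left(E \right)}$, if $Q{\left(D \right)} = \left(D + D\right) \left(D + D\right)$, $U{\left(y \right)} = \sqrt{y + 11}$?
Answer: $70756 + i \sqrt{69} \approx 70756.0 + 8.3066 i$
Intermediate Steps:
$U{\left(y \right)} = \sqrt{11 + y}$
$E = -133$ ($E = -6 - 127 = -133$)
$Q{\left(D \right)} = 4 D^{2}$ ($Q{\left(D \right)} = 2 D 2 D = 4 D^{2}$)
$U{\left(\left(-20\right) 4 \right)} + Q{\left(E \right)} = \sqrt{11 - 80} + 4 \left(-133\right)^{2} = \sqrt{11 - 80} + 4 \cdot 17689 = \sqrt{-69} + 70756 = i \sqrt{69} + 70756 = 70756 + i \sqrt{69}$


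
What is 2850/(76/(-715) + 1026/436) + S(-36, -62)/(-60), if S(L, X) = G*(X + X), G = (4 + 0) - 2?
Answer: 351850346/276495 ≈ 1272.5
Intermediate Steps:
G = 2 (G = 4 - 2 = 2)
S(L, X) = 4*X (S(L, X) = 2*(X + X) = 2*(2*X) = 4*X)
2850/(76/(-715) + 1026/436) + S(-36, -62)/(-60) = 2850/(76/(-715) + 1026/436) + (4*(-62))/(-60) = 2850/(76*(-1/715) + 1026*(1/436)) - 248*(-1/60) = 2850/(-76/715 + 513/218) + 62/15 = 2850/(350227/155870) + 62/15 = 2850*(155870/350227) + 62/15 = 23380500/18433 + 62/15 = 351850346/276495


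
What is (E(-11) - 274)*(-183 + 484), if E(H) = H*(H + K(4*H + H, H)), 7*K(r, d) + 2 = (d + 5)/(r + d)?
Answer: -45150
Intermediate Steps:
K(r, d) = -2/7 + (5 + d)/(7*(d + r)) (K(r, d) = -2/7 + ((d + 5)/(r + d))/7 = -2/7 + ((5 + d)/(d + r))/7 = -2/7 + (5 + d)/(7*(d + r)))
E(H) = H*(H + (5 - 11*H)/(42*H)) (E(H) = H*(H + (5 - H - 2*(4*H + H))/(7*(H + (4*H + H)))) = H*(H + (5 - H - 10*H)/(7*(H + 5*H))) = H*(H + (5 - H - 10*H)/(7*((6*H)))) = H*(H + (1/(6*H))*(5 - 11*H)/7) = H*(H + (5 - 11*H)/(42*H)))
(E(-11) - 274)*(-183 + 484) = ((5/42 + (-11)² - 11/42*(-11)) - 274)*(-183 + 484) = ((5/42 + 121 + 121/42) - 274)*301 = (124 - 274)*301 = -150*301 = -45150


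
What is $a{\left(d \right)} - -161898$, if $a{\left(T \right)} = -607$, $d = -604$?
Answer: $161291$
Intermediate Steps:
$a{\left(d \right)} - -161898 = -607 - -161898 = -607 + 161898 = 161291$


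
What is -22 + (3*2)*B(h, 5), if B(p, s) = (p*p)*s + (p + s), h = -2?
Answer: 116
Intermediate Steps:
B(p, s) = p + s + s*p**2 (B(p, s) = p**2*s + (p + s) = s*p**2 + (p + s) = p + s + s*p**2)
-22 + (3*2)*B(h, 5) = -22 + (3*2)*(-2 + 5 + 5*(-2)**2) = -22 + 6*(-2 + 5 + 5*4) = -22 + 6*(-2 + 5 + 20) = -22 + 6*23 = -22 + 138 = 116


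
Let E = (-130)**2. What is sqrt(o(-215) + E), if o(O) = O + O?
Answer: 3*sqrt(1830) ≈ 128.34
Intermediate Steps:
o(O) = 2*O
E = 16900
sqrt(o(-215) + E) = sqrt(2*(-215) + 16900) = sqrt(-430 + 16900) = sqrt(16470) = 3*sqrt(1830)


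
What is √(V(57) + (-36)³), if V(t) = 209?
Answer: I*√46447 ≈ 215.52*I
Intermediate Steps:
√(V(57) + (-36)³) = √(209 + (-36)³) = √(209 - 46656) = √(-46447) = I*√46447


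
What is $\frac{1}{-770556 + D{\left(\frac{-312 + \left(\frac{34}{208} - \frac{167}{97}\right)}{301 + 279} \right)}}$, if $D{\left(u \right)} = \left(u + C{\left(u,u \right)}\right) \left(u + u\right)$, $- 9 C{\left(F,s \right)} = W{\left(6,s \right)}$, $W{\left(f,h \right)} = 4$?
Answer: $- \frac{7327277568}{5646069889524263} \approx -1.2978 \cdot 10^{-6}$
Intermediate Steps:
$C{\left(F,s \right)} = - \frac{4}{9}$ ($C{\left(F,s \right)} = \left(- \frac{1}{9}\right) 4 = - \frac{4}{9}$)
$D{\left(u \right)} = 2 u \left(- \frac{4}{9} + u\right)$ ($D{\left(u \right)} = \left(u - \frac{4}{9}\right) \left(u + u\right) = \left(- \frac{4}{9} + u\right) 2 u = 2 u \left(- \frac{4}{9} + u\right)$)
$\frac{1}{-770556 + D{\left(\frac{-312 + \left(\frac{34}{208} - \frac{167}{97}\right)}{301 + 279} \right)}} = \frac{1}{-770556 + \frac{2 \frac{-312 + \left(\frac{34}{208} - \frac{167}{97}\right)}{301 + 279} \left(-4 + 9 \frac{-312 + \left(\frac{34}{208} - \frac{167}{97}\right)}{301 + 279}\right)}{9}} = \frac{1}{-770556 + \frac{2 \frac{-312 + \left(34 \cdot \frac{1}{208} - \frac{167}{97}\right)}{580} \left(-4 + 9 \frac{-312 + \left(34 \cdot \frac{1}{208} - \frac{167}{97}\right)}{580}\right)}{9}} = \frac{1}{-770556 + \frac{2 \left(-312 + \left(\frac{17}{104} - \frac{167}{97}\right)\right) \frac{1}{580} \left(-4 + 9 \left(-312 + \left(\frac{17}{104} - \frac{167}{97}\right)\right) \frac{1}{580}\right)}{9}} = \frac{1}{-770556 + \frac{2 \left(-312 - \frac{15719}{10088}\right) \frac{1}{580} \left(-4 + 9 \left(-312 - \frac{15719}{10088}\right) \frac{1}{580}\right)}{9}} = \frac{1}{-770556 + \frac{2 \left(\left(- \frac{3163175}{10088}\right) \frac{1}{580}\right) \left(-4 + 9 \left(\left(- \frac{3163175}{10088}\right) \frac{1}{580}\right)\right)}{9}} = \frac{1}{-770556 + \frac{2}{9} \left(- \frac{21815}{40352}\right) \left(-4 + 9 \left(- \frac{21815}{40352}\right)\right)} = \frac{1}{-770556 + \frac{2}{9} \left(- \frac{21815}{40352}\right) \left(-4 - \frac{196335}{40352}\right)} = \frac{1}{-770556 + \frac{2}{9} \left(- \frac{21815}{40352}\right) \left(- \frac{357743}{40352}\right)} = \frac{1}{-770556 + \frac{7804163545}{7327277568}} = \frac{1}{- \frac{5646069889524263}{7327277568}} = - \frac{7327277568}{5646069889524263}$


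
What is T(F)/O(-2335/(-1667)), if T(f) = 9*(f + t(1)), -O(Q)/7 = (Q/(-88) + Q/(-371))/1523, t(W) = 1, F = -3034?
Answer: -11971407122664/39695 ≈ -3.0158e+8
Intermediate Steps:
O(Q) = 459*Q/7103272 (O(Q) = -7*(Q/(-88) + Q/(-371))/1523 = -7*(Q*(-1/88) + Q*(-1/371))/1523 = -7*(-Q/88 - Q/371)/1523 = -7*(-459*Q/32648)/1523 = -(-459)*Q/7103272 = 459*Q/7103272)
T(f) = 9 + 9*f (T(f) = 9*(f + 1) = 9*(1 + f) = 9 + 9*f)
T(F)/O(-2335/(-1667)) = (9 + 9*(-3034))/((459*(-2335/(-1667))/7103272)) = (9 - 27306)/((459*(-2335*(-1/1667))/7103272)) = -27297/((459/7103272)*(2335/1667)) = -27297/1071765/11841154424 = -27297*11841154424/1071765 = -11971407122664/39695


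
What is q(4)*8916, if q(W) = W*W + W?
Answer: 178320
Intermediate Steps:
q(W) = W + W**2 (q(W) = W**2 + W = W + W**2)
q(4)*8916 = (4*(1 + 4))*8916 = (4*5)*8916 = 20*8916 = 178320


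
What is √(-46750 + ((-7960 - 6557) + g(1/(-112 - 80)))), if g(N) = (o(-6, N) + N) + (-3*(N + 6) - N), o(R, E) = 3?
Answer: 3*I*√435783/8 ≈ 247.55*I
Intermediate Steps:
g(N) = -15 - 3*N (g(N) = (3 + N) + (-3*(N + 6) - N) = (3 + N) + (-3*(6 + N) - N) = (3 + N) + ((-18 - 3*N) - N) = (3 + N) + (-18 - 4*N) = -15 - 3*N)
√(-46750 + ((-7960 - 6557) + g(1/(-112 - 80)))) = √(-46750 + ((-7960 - 6557) + (-15 - 3/(-112 - 80)))) = √(-46750 + (-14517 + (-15 - 3/(-192)))) = √(-46750 + (-14517 + (-15 - 3*(-1/192)))) = √(-46750 + (-14517 + (-15 + 1/64))) = √(-46750 + (-14517 - 959/64)) = √(-46750 - 930047/64) = √(-3922047/64) = 3*I*√435783/8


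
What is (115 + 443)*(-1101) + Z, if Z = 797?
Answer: -613561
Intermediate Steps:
(115 + 443)*(-1101) + Z = (115 + 443)*(-1101) + 797 = 558*(-1101) + 797 = -614358 + 797 = -613561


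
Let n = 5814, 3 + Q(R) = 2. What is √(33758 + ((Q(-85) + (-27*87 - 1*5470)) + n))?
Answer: 126*√2 ≈ 178.19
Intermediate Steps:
Q(R) = -1 (Q(R) = -3 + 2 = -1)
√(33758 + ((Q(-85) + (-27*87 - 1*5470)) + n)) = √(33758 + ((-1 + (-27*87 - 1*5470)) + 5814)) = √(33758 + ((-1 + (-2349 - 5470)) + 5814)) = √(33758 + ((-1 - 7819) + 5814)) = √(33758 + (-7820 + 5814)) = √(33758 - 2006) = √31752 = 126*√2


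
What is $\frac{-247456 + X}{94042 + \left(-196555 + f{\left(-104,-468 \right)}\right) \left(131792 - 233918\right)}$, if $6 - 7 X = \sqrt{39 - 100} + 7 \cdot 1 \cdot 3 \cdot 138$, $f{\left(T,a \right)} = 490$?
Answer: $- \frac{433771}{35040999406} - \frac{i \sqrt{61}}{140163997624} \approx -1.2379 \cdot 10^{-5} - 5.5722 \cdot 10^{-11} i$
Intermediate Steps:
$X = - \frac{2892}{7} - \frac{i \sqrt{61}}{7}$ ($X = \frac{6}{7} - \frac{\sqrt{39 - 100} + 7 \cdot 1 \cdot 3 \cdot 138}{7} = \frac{6}{7} - \frac{\sqrt{-61} + 7 \cdot 3 \cdot 138}{7} = \frac{6}{7} - \frac{i \sqrt{61} + 21 \cdot 138}{7} = \frac{6}{7} - \frac{i \sqrt{61} + 2898}{7} = \frac{6}{7} - \frac{2898 + i \sqrt{61}}{7} = \frac{6}{7} - \left(414 + \frac{i \sqrt{61}}{7}\right) = - \frac{2892}{7} - \frac{i \sqrt{61}}{7} \approx -413.14 - 1.1157 i$)
$\frac{-247456 + X}{94042 + \left(-196555 + f{\left(-104,-468 \right)}\right) \left(131792 - 233918\right)} = \frac{-247456 - \left(\frac{2892}{7} + \frac{i \sqrt{61}}{7}\right)}{94042 + \left(-196555 + 490\right) \left(131792 - 233918\right)} = \frac{- \frac{1735084}{7} - \frac{i \sqrt{61}}{7}}{94042 - -20023334190} = \frac{- \frac{1735084}{7} - \frac{i \sqrt{61}}{7}}{94042 + 20023334190} = \frac{- \frac{1735084}{7} - \frac{i \sqrt{61}}{7}}{20023428232} = \left(- \frac{1735084}{7} - \frac{i \sqrt{61}}{7}\right) \frac{1}{20023428232} = - \frac{433771}{35040999406} - \frac{i \sqrt{61}}{140163997624}$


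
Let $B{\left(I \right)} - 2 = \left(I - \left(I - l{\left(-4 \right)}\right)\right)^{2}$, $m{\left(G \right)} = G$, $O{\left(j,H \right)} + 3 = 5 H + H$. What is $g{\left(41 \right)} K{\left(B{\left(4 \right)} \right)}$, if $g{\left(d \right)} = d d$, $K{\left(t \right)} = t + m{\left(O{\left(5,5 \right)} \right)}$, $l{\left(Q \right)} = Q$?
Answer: $75645$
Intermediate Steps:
$O{\left(j,H \right)} = -3 + 6 H$ ($O{\left(j,H \right)} = -3 + \left(5 H + H\right) = -3 + 6 H$)
$B{\left(I \right)} = 18$ ($B{\left(I \right)} = 2 + \left(I - \left(4 + I\right)\right)^{2} = 2 + \left(-4\right)^{2} = 2 + 16 = 18$)
$K{\left(t \right)} = 27 + t$ ($K{\left(t \right)} = t + \left(-3 + 6 \cdot 5\right) = t + \left(-3 + 30\right) = t + 27 = 27 + t$)
$g{\left(d \right)} = d^{2}$
$g{\left(41 \right)} K{\left(B{\left(4 \right)} \right)} = 41^{2} \left(27 + 18\right) = 1681 \cdot 45 = 75645$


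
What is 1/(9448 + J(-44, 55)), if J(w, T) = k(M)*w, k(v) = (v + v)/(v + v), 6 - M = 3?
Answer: 1/9404 ≈ 0.00010634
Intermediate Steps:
M = 3 (M = 6 - 1*3 = 6 - 3 = 3)
k(v) = 1 (k(v) = (2*v)/((2*v)) = (2*v)*(1/(2*v)) = 1)
J(w, T) = w (J(w, T) = 1*w = w)
1/(9448 + J(-44, 55)) = 1/(9448 - 44) = 1/9404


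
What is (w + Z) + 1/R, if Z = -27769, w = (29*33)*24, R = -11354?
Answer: -54510555/11354 ≈ -4801.0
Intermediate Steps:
w = 22968 (w = 957*24 = 22968)
(w + Z) + 1/R = (22968 - 27769) + 1/(-11354) = -4801 - 1/11354 = -54510555/11354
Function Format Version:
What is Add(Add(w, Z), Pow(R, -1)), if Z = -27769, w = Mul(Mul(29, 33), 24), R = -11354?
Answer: Rational(-54510555, 11354) ≈ -4801.0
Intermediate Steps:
w = 22968 (w = Mul(957, 24) = 22968)
Add(Add(w, Z), Pow(R, -1)) = Add(Add(22968, -27769), Pow(-11354, -1)) = Add(-4801, Rational(-1, 11354)) = Rational(-54510555, 11354)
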